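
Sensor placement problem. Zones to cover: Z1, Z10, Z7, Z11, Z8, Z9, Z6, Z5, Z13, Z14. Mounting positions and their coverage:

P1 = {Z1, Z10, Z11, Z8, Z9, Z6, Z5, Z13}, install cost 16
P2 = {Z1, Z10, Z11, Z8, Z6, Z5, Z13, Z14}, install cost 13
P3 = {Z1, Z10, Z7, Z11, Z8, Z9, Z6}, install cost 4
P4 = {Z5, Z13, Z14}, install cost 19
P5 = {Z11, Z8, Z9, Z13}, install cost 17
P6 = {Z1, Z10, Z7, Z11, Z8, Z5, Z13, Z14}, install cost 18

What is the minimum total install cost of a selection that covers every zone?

P2, P3 cover every zone at install cost 13 + 4 = 17.
Any cover uses at least 2 sensor positions; among all covering selections none totals below 17.

17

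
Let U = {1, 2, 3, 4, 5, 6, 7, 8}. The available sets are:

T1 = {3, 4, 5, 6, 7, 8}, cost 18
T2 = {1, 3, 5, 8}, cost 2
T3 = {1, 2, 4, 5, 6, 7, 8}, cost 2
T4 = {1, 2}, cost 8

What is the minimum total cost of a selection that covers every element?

T2, T3 cover every element at cost 2 + 2 = 4.
Any cover uses at least 2 sets; among all covering selections none totals below 4.

4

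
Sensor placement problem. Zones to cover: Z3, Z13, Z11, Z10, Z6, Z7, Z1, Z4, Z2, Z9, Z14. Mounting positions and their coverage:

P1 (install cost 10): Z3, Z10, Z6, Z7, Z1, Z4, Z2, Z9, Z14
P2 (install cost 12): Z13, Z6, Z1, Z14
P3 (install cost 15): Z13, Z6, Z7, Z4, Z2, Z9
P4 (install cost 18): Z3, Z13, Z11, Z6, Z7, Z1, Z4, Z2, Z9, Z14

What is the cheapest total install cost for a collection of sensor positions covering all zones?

28

P1, P4 cover every zone at install cost 10 + 18 = 28.
Any cover uses at least 2 sensor positions; among all covering selections none totals below 28.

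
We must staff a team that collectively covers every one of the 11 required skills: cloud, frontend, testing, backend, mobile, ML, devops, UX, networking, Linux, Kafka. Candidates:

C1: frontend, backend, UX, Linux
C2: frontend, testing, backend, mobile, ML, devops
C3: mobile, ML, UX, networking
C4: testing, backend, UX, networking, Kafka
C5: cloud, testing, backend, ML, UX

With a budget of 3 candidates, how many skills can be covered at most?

Choosing C1, C2, C4 covers {frontend, testing, backend, mobile, ML, devops, UX, networking, Linux, Kafka} — 10 skills.
No choice of 3 candidates does better; here cloud is left uncovered.

10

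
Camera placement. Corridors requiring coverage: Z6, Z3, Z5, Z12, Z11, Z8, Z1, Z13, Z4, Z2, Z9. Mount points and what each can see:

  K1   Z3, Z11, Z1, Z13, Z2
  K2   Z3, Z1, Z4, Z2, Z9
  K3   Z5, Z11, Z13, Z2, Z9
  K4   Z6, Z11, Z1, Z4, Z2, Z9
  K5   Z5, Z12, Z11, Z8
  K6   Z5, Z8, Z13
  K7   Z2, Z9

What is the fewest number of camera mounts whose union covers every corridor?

K1, K4, K5 together cover {Z6, Z3, Z5, Z12, Z11, Z8, Z1, Z13, Z4, Z2, Z9} — every corridor.
No 2 of the 7 camera mounts cover everything (all 21 pairs fall short), so 3 is minimum.

3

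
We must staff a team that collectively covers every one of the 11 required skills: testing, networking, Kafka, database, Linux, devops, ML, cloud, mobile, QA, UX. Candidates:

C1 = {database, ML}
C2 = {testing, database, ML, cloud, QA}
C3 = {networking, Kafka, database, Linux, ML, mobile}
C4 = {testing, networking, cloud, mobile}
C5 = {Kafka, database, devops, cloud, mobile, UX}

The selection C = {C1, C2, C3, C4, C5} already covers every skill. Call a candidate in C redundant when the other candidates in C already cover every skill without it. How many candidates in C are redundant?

Drop C1: the rest still cover every skill — redundant.
Drop C2: QA uncovered — not redundant.
Drop C3: Linux uncovered — not redundant.
Drop C4: the rest still cover every skill — redundant.
Drop C5: devops, UX uncovered — not redundant.
2 redundant: C1, C4.

2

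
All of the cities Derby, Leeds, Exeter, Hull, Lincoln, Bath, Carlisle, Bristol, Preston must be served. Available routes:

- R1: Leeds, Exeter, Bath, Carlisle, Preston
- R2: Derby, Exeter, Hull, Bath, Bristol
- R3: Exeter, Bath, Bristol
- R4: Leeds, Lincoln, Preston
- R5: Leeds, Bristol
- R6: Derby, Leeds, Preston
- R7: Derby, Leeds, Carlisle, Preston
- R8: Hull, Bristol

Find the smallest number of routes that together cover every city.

3

R1, R2, R4 together cover {Derby, Leeds, Exeter, Hull, Lincoln, Bath, Carlisle, Bristol, Preston} — every city.
No 2 of the 8 routes cover everything (all 28 pairs fall short), so 3 is minimum.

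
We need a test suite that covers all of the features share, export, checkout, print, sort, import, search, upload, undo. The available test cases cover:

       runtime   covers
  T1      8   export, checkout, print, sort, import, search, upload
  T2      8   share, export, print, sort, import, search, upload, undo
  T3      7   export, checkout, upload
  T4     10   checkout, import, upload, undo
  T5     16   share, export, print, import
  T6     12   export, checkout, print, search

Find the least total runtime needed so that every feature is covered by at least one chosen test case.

T2, T3 cover every feature at runtime 8 + 7 = 15.
Any cover uses at least 2 test cases; among all covering selections none totals below 15.

15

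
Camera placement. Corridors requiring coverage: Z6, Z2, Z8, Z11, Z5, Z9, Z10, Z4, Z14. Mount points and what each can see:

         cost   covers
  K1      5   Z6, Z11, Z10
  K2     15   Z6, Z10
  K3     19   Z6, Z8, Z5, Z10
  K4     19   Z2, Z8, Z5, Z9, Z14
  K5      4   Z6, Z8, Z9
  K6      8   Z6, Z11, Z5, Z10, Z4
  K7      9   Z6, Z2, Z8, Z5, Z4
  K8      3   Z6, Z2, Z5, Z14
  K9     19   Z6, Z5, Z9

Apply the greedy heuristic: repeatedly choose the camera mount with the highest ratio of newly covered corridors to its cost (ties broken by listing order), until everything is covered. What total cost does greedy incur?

20

Pick 1: K8 adds 4 new (Z6, Z2, Z5, Z14) at cost 3 (ratio 4/3).
Pick 2: K5 adds 2 new (Z8, Z9) at cost 4 (ratio 2/4).
Pick 3: K1 adds 2 new (Z11, Z10) at cost 5 (ratio 2/5).
Pick 4: K6 adds 1 new (Z4) at cost 8 (ratio 1/8).
Greedy total cost: 3 + 4 + 5 + 8 = 20. (The true optimum is 15, so greedy overshoots here.)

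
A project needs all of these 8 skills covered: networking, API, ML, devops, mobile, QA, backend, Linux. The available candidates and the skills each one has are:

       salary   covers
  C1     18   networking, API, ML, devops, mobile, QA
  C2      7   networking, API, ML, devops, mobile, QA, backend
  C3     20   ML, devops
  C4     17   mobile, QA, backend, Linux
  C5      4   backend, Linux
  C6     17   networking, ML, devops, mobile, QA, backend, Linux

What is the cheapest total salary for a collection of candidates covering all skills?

11

C2, C5 cover every skill at salary 7 + 4 = 11.
Any cover uses at least 2 candidates; among all covering selections none totals below 11.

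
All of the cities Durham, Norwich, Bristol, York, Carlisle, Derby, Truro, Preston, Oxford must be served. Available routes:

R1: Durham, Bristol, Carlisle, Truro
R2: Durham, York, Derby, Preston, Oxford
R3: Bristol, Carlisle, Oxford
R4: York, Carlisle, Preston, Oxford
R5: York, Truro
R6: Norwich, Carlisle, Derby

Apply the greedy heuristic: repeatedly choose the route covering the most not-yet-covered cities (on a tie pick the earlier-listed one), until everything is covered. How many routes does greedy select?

Pick 1: R2 covers 5 new cities (Durham, York, Derby, Preston, Oxford).
Pick 2: R1 covers 3 new cities (Bristol, Carlisle, Truro).
Pick 3: R6 covers 1 new cities (Norwich).
Greedy uses 3 routes.

3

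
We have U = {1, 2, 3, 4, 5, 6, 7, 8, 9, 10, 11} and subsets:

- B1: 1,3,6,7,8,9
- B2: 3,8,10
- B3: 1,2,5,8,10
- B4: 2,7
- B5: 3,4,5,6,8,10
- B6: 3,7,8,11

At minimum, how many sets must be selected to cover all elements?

B1, B3, B5, B6 together cover {1, 2, 3, 4, 5, 6, 7, 8, 9, 10, 11} — every element.
No 3 of the 6 sets cover everything (all 20 triples fall short), so 4 is minimum.

4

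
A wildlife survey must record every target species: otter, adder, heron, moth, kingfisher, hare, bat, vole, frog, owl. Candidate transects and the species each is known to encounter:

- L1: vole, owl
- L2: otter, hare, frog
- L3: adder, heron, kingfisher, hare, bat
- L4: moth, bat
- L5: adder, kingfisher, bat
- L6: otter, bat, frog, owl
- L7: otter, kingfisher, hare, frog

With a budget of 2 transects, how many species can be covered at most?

Choosing L3, L6 covers {otter, adder, heron, kingfisher, hare, bat, frog, owl} — 8 species.
No choice of 2 transects does better; here moth, vole are left uncovered.

8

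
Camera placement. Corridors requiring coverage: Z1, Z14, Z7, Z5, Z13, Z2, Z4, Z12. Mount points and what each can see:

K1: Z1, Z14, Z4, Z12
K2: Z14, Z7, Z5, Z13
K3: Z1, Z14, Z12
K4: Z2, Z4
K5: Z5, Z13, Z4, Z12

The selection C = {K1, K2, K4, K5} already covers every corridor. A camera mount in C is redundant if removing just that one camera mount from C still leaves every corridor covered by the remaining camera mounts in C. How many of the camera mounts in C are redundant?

Drop K1: Z1 uncovered — not redundant.
Drop K2: Z7 uncovered — not redundant.
Drop K4: Z2 uncovered — not redundant.
Drop K5: the rest still cover every corridor — redundant.
1 redundant: K5.

1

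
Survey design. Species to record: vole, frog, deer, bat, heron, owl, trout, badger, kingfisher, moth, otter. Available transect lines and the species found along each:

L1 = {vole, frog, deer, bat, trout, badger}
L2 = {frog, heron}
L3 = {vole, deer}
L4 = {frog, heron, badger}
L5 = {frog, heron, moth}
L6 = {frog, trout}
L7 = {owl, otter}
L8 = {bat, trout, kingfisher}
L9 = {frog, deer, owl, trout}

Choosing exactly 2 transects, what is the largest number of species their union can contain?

8

Choosing L1, L5 covers {vole, frog, deer, bat, heron, trout, badger, moth} — 8 species.
No choice of 2 transects does better; here owl, kingfisher, otter are left uncovered.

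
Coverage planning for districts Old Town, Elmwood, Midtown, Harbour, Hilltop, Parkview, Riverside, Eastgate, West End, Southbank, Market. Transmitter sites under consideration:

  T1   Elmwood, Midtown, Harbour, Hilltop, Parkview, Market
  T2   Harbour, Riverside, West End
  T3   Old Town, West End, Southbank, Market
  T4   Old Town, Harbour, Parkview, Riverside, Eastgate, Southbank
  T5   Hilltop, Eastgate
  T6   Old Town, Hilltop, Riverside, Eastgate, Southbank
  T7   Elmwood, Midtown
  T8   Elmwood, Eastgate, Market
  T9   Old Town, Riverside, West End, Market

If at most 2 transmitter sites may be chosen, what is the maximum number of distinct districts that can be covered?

10

Choosing T1, T4 covers {Old Town, Elmwood, Midtown, Harbour, Hilltop, Parkview, Riverside, Eastgate, Southbank, Market} — 10 districts.
No choice of 2 transmitter sites does better; here West End is left uncovered.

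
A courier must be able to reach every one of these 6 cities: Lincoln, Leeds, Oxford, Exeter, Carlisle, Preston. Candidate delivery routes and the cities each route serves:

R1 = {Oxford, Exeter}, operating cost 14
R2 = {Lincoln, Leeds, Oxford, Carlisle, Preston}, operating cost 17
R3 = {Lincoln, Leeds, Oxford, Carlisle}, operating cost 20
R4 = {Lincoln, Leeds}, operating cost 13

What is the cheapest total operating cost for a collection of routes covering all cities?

R1, R2 cover every city at operating cost 14 + 17 = 31.
Any cover uses at least 2 routes; among all covering selections none totals below 31.

31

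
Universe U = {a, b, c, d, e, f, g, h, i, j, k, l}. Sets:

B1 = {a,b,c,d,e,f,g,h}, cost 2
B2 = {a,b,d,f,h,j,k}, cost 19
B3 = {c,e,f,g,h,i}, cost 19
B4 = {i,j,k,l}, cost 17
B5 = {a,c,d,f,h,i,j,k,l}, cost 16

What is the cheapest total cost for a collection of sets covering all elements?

B1, B5 cover every element at cost 2 + 16 = 18.
Any cover uses at least 2 sets; among all covering selections none totals below 18.

18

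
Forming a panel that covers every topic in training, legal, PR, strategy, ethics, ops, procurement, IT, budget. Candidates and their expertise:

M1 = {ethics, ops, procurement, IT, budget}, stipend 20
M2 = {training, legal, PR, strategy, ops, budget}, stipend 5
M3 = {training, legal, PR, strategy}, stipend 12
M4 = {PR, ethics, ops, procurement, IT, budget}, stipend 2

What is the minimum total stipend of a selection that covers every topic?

M2, M4 cover every topic at stipend 5 + 2 = 7.
Any cover uses at least 2 members; among all covering selections none totals below 7.

7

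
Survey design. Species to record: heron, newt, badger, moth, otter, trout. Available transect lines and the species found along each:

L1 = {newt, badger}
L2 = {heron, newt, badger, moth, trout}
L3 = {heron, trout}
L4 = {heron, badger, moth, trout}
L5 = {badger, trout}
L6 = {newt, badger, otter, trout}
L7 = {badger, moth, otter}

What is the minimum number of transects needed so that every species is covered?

L2, L6 together cover {heron, newt, badger, moth, otter, trout} — every species.
No single transect contains all 6 species, so 2 is optimal.

2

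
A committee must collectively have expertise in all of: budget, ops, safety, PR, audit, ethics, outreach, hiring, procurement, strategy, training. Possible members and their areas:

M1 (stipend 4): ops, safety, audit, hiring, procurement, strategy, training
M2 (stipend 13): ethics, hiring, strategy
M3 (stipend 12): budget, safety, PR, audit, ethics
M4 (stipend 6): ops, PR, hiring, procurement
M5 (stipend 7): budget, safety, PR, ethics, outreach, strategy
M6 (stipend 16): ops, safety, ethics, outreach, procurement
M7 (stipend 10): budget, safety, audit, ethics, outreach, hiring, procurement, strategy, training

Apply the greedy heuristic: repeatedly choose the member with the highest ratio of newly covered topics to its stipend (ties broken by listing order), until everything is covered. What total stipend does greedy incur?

Pick 1: M1 adds 7 new (ops, safety, audit, hiring, procurement, strategy, training) at stipend 4 (ratio 7/4).
Pick 2: M5 adds 4 new (budget, PR, ethics, outreach) at stipend 7 (ratio 4/7).
Greedy total stipend: 4 + 7 = 11.

11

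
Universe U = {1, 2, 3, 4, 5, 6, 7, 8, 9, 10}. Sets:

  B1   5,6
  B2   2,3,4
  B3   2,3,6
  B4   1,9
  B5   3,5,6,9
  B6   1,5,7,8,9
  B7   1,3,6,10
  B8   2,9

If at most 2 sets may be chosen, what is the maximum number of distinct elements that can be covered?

Choosing B2, B6 covers {1, 2, 3, 4, 5, 7, 8, 9} — 8 elements.
No choice of 2 sets does better; here 6, 10 are left uncovered.

8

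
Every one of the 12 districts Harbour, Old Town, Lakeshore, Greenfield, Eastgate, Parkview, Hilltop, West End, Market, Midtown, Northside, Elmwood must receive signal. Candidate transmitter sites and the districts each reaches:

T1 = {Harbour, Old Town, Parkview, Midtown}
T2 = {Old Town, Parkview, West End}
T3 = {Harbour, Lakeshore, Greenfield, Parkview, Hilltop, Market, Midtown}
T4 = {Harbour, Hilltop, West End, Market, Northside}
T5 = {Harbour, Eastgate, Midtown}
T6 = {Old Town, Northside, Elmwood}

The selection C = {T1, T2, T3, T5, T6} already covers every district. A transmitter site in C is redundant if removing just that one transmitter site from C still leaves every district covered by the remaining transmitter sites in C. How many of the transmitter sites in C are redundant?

1

Drop T1: the rest still cover every district — redundant.
Drop T2: West End uncovered — not redundant.
Drop T3: Lakeshore, Greenfield, Hilltop, Market uncovered — not redundant.
Drop T5: Eastgate uncovered — not redundant.
Drop T6: Northside, Elmwood uncovered — not redundant.
1 redundant: T1.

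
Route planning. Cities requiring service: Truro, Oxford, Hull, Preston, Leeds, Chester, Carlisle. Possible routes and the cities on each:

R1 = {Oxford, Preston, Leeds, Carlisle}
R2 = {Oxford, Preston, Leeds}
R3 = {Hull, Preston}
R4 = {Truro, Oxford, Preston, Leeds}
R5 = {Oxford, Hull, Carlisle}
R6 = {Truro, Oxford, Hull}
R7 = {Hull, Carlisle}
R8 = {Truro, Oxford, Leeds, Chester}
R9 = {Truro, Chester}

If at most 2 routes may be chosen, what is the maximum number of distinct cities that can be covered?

6

Choosing R1, R6 covers {Truro, Oxford, Hull, Preston, Leeds, Carlisle} — 6 cities.
No choice of 2 routes does better; here Chester is left uncovered.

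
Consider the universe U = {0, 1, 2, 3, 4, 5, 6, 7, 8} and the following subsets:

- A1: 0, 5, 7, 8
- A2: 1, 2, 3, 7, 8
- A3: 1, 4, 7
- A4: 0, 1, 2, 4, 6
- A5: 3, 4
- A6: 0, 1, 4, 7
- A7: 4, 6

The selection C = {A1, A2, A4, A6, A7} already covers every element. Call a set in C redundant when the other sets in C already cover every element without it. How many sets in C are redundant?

3

Drop A1: 5 uncovered — not redundant.
Drop A2: 3 uncovered — not redundant.
Drop A4: the rest still cover every element — redundant.
Drop A6: the rest still cover every element — redundant.
Drop A7: the rest still cover every element — redundant.
3 redundant: A4, A6, A7.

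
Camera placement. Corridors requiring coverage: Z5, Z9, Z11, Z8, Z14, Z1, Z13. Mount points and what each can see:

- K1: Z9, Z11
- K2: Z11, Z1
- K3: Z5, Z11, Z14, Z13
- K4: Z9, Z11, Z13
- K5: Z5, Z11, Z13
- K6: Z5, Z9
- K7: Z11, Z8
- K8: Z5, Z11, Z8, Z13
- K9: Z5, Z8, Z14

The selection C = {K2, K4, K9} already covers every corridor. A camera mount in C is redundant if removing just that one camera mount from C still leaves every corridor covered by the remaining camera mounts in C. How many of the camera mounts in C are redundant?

Drop K2: Z1 uncovered — not redundant.
Drop K4: Z9, Z13 uncovered — not redundant.
Drop K9: Z5, Z8, Z14 uncovered — not redundant.
None of the camera mounts in C is redundant.

0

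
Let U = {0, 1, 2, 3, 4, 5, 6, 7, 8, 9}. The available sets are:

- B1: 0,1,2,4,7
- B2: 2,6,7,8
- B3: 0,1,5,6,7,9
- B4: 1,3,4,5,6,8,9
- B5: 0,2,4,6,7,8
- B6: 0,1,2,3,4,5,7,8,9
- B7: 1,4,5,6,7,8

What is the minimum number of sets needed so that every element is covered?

B1, B4 together cover {0, 1, 2, 3, 4, 5, 6, 7, 8, 9} — every element.
No single set contains all 10 elements, so 2 is optimal.

2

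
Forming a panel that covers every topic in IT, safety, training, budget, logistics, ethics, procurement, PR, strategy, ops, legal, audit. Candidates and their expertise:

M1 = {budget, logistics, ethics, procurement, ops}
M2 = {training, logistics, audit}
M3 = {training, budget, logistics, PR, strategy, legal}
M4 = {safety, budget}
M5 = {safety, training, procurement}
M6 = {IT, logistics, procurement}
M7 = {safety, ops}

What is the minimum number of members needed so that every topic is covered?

5

M1, M2, M3, M4, M6 together cover {IT, safety, training, budget, logistics, ethics, procurement, PR, strategy, ops, legal, audit} — every topic.
No 4 of the 7 members cover everything (all 35 size-4 selections fall short), so 5 is minimum.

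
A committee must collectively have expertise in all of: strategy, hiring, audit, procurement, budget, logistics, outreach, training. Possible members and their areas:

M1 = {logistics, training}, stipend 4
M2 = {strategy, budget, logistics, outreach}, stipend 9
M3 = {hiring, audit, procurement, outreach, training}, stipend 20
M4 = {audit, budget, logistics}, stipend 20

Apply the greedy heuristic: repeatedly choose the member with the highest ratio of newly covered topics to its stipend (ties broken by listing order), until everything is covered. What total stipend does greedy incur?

Pick 1: M1 adds 2 new (logistics, training) at stipend 4 (ratio 2/4).
Pick 2: M2 adds 3 new (strategy, budget, outreach) at stipend 9 (ratio 3/9).
Pick 3: M3 adds 3 new (hiring, audit, procurement) at stipend 20 (ratio 3/20).
Greedy total stipend: 4 + 9 + 20 = 33. (The true optimum is 29, so greedy overshoots here.)

33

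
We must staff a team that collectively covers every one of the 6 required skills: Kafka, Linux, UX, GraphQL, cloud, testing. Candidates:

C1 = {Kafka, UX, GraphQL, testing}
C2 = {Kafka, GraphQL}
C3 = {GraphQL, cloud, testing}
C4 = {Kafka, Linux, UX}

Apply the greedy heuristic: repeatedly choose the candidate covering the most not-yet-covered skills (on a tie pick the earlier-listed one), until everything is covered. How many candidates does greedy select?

3

Pick 1: C1 covers 4 new skills (Kafka, UX, GraphQL, testing).
Pick 2: C3 covers 1 new skills (cloud).
Pick 3: C4 covers 1 new skills (Linux).
Greedy uses 3 candidates. (The true minimum is 2.)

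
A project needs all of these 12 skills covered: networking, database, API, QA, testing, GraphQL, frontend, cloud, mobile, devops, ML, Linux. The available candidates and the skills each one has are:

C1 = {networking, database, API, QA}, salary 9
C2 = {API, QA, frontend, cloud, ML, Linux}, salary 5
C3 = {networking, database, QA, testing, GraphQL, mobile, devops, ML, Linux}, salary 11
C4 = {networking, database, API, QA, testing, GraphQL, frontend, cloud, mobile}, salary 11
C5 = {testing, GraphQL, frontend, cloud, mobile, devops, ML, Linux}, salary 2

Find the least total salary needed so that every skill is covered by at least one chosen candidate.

C1, C5 cover every skill at salary 9 + 2 = 11.
Any cover uses at least 2 candidates; among all covering selections none totals below 11.

11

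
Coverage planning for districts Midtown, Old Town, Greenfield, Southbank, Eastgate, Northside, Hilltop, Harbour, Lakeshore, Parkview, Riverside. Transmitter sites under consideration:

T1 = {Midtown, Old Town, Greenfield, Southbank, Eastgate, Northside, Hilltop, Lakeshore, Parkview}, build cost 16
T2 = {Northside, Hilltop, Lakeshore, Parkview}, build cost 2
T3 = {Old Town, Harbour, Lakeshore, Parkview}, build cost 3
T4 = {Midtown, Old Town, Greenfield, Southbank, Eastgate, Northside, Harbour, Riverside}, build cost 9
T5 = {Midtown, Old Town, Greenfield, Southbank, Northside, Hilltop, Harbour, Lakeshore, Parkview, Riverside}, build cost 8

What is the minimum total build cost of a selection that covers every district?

11

T2, T4 cover every district at build cost 2 + 9 = 11.
Any cover uses at least 2 transmitter sites; among all covering selections none totals below 11.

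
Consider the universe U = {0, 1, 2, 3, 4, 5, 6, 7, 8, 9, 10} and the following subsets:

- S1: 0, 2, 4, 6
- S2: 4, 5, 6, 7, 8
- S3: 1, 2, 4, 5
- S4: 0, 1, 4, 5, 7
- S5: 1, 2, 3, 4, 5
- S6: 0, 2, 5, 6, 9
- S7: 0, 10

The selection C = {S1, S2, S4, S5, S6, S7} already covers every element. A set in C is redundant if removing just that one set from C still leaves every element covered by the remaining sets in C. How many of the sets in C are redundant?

Drop S1: the rest still cover every element — redundant.
Drop S2: 8 uncovered — not redundant.
Drop S4: the rest still cover every element — redundant.
Drop S5: 3 uncovered — not redundant.
Drop S6: 9 uncovered — not redundant.
Drop S7: 10 uncovered — not redundant.
2 redundant: S1, S4.

2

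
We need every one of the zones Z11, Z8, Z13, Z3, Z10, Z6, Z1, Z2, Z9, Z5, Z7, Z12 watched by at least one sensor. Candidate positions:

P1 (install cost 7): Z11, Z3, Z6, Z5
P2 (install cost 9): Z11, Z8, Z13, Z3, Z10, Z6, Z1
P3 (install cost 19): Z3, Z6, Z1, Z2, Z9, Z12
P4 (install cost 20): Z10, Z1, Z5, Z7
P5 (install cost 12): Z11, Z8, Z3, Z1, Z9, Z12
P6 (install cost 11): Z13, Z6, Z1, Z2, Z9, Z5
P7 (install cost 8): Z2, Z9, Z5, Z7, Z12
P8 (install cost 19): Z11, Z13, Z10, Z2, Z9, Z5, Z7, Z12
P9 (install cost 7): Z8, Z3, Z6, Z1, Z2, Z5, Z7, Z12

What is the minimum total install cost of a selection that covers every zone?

P2, P7 cover every zone at install cost 9 + 8 = 17.
Any cover uses at least 2 sensor positions; among all covering selections none totals below 17.
Greedy by coverage-per-install cost would pick P9, P2, P7 for 24 — worse than the optimum 17.

17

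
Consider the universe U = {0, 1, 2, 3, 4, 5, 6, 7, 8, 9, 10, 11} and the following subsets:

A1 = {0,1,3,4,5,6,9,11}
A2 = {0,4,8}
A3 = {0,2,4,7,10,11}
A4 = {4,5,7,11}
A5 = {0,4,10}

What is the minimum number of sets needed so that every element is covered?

3

A1, A2, A3 together cover {0, 1, 2, 3, 4, 5, 6, 7, 8, 9, 10, 11} — every element.
No 2 of the 5 sets cover everything (all 10 pairs fall short), so 3 is minimum.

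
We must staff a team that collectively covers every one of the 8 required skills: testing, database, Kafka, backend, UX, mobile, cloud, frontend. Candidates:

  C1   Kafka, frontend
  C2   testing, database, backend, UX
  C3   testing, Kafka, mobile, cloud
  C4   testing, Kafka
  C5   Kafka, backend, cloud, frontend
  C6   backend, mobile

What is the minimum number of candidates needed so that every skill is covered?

C1, C2, C3 together cover {testing, database, Kafka, backend, UX, mobile, cloud, frontend} — every skill.
No 2 of the 6 candidates cover everything (all 15 pairs fall short), so 3 is minimum.

3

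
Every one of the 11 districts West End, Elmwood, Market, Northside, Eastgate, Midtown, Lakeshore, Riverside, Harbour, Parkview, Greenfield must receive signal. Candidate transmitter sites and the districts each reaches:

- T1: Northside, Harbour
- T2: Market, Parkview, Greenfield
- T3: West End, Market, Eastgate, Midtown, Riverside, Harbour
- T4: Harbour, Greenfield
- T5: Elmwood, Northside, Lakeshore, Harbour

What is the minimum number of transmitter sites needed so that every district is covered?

T2, T3, T5 together cover {West End, Elmwood, Market, Northside, Eastgate, Midtown, Lakeshore, Riverside, Harbour, Parkview, Greenfield} — every district.
No 2 of the 5 transmitter sites cover everything (all 10 pairs fall short), so 3 is minimum.

3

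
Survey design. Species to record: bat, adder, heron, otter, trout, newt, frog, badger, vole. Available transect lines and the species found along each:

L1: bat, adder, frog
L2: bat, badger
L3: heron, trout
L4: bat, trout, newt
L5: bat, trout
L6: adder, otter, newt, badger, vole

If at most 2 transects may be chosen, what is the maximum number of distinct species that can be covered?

7

Choosing L1, L6 covers {bat, adder, otter, newt, frog, badger, vole} — 7 species.
No choice of 2 transects does better; here heron, trout are left uncovered.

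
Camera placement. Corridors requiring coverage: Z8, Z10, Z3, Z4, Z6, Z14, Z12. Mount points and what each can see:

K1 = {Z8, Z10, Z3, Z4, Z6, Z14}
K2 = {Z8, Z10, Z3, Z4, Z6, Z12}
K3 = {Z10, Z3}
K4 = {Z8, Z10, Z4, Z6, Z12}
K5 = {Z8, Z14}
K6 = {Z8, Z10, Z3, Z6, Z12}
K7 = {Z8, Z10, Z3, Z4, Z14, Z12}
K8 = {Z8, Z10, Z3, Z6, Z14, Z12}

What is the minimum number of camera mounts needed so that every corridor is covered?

K1, K2 together cover {Z8, Z10, Z3, Z4, Z6, Z14, Z12} — every corridor.
No single camera mount contains all 7 corridors, so 2 is optimal.

2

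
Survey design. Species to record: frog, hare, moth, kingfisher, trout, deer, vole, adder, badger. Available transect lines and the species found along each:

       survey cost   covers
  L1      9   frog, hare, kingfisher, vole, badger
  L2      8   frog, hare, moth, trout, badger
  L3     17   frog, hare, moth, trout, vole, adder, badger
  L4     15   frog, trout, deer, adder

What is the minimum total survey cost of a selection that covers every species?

L1, L2, L4 cover every species at survey cost 9 + 8 + 15 = 32.
Any cover uses at least 3 transects; among all covering selections none totals below 32.

32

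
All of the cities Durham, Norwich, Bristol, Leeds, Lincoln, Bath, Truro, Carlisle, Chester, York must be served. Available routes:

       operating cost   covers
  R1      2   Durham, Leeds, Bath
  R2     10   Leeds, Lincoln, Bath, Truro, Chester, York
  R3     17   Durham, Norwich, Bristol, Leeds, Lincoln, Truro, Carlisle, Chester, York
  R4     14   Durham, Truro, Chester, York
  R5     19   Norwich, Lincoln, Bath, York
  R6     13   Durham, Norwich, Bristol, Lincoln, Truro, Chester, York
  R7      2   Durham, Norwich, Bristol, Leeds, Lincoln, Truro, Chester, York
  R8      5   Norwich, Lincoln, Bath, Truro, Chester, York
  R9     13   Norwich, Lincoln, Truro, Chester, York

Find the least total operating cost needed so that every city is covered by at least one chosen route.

R1, R3 cover every city at operating cost 2 + 17 = 19.
Any cover uses at least 2 routes; among all covering selections none totals below 19.

19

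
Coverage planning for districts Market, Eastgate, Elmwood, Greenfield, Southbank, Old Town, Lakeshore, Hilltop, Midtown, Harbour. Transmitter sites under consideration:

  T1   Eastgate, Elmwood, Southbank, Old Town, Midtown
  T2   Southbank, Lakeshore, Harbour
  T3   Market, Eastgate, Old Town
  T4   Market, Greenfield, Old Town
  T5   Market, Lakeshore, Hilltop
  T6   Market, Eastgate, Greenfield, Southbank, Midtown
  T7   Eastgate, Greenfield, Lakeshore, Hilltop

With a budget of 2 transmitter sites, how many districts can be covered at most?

Choosing T1, T5 covers {Market, Eastgate, Elmwood, Southbank, Old Town, Lakeshore, Hilltop, Midtown} — 8 districts.
No choice of 2 transmitter sites does better; here Greenfield, Harbour are left uncovered.

8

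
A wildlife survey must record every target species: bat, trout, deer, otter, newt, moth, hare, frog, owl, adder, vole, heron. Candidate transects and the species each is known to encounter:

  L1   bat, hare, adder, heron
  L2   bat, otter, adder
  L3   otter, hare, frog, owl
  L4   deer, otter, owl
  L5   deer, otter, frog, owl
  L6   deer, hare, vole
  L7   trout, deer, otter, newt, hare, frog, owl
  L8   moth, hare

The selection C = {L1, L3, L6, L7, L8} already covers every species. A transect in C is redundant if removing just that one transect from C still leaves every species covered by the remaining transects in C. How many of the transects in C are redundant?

Drop L1: bat, adder, heron uncovered — not redundant.
Drop L3: the rest still cover every species — redundant.
Drop L6: vole uncovered — not redundant.
Drop L7: trout, newt uncovered — not redundant.
Drop L8: moth uncovered — not redundant.
1 redundant: L3.

1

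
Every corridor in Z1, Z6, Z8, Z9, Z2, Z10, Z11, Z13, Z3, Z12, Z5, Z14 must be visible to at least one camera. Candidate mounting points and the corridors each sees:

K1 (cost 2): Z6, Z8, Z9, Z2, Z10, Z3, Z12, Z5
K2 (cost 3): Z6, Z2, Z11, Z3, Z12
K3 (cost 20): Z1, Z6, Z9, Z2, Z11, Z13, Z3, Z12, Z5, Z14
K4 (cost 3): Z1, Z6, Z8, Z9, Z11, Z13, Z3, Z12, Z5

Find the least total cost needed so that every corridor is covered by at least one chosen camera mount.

22

K1, K3 cover every corridor at cost 2 + 20 = 22.
Any cover uses at least 2 camera mounts; among all covering selections none totals below 22.
Greedy by coverage-per-cost would pick K1, K4, K3 for 25 — worse than the optimum 22.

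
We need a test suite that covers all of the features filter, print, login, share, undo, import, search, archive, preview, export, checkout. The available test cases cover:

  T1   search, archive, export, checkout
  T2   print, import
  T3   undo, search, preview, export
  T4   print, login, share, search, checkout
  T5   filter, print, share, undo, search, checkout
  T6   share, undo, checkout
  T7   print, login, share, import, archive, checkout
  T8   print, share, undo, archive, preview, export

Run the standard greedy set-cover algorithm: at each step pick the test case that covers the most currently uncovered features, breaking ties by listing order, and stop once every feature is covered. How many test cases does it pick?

Pick 1: T5 covers 6 new features (filter, print, share, undo, search, checkout).
Pick 2: T7 covers 3 new features (login, import, archive).
Pick 3: T3 covers 2 new features (preview, export).
Greedy uses 3 test cases.

3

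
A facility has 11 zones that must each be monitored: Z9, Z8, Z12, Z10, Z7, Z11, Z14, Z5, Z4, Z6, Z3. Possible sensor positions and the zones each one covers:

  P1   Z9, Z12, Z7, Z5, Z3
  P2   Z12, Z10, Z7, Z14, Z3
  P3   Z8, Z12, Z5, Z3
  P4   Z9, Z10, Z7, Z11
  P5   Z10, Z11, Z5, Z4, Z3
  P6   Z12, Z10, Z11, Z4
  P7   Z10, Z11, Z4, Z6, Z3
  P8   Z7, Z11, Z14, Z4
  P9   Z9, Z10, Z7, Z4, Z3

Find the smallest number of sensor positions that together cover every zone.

4

P1, P2, P3, P7 together cover {Z9, Z8, Z12, Z10, Z7, Z11, Z14, Z5, Z4, Z6, Z3} — every zone.
No 3 of the 9 sensor positions cover everything (all 84 triples fall short), so 4 is minimum.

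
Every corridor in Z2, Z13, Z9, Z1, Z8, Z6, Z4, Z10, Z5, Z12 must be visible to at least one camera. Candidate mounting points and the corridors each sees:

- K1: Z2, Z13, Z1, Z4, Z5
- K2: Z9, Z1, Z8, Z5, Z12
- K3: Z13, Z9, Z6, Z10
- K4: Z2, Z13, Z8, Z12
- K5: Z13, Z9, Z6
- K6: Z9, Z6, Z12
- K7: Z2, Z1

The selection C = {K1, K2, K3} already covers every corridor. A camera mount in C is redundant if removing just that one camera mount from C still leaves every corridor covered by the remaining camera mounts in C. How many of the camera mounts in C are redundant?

Drop K1: Z2, Z4 uncovered — not redundant.
Drop K2: Z8, Z12 uncovered — not redundant.
Drop K3: Z6, Z10 uncovered — not redundant.
None of the camera mounts in C is redundant.

0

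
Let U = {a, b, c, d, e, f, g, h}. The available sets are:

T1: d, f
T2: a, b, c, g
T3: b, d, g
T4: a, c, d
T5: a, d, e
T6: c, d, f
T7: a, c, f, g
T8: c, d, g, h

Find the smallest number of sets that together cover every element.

4

T1, T2, T5, T8 together cover {a, b, c, d, e, f, g, h} — every element.
No 3 of the 8 sets cover everything (all 56 triples fall short), so 4 is minimum.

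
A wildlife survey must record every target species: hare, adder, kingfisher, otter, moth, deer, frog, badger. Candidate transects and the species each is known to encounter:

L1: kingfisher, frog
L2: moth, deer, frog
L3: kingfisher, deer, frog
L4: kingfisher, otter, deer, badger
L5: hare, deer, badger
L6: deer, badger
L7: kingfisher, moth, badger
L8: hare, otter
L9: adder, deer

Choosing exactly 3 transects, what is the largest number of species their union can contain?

Choosing L2, L4, L5 covers {hare, kingfisher, otter, moth, deer, frog, badger} — 7 species.
No choice of 3 transects does better; here adder is left uncovered.

7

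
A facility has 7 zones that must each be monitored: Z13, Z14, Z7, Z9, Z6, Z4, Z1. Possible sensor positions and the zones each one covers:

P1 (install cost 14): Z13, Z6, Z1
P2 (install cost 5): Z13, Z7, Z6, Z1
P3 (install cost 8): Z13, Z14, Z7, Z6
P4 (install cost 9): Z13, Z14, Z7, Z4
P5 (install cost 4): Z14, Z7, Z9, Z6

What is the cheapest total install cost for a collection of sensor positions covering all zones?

P2, P4, P5 cover every zone at install cost 5 + 9 + 4 = 18.
Any cover uses at least 3 sensor positions; among all covering selections none totals below 18.

18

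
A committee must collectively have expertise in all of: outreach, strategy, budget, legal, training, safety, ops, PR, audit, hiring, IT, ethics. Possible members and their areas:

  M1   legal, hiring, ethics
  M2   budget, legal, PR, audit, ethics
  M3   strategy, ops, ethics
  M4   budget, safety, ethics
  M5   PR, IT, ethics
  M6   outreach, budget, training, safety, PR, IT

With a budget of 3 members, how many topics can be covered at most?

Choosing M1, M3, M6 covers {outreach, strategy, budget, legal, training, safety, ops, PR, hiring, IT, ethics} — 11 topics.
No choice of 3 members does better; here audit is left uncovered.

11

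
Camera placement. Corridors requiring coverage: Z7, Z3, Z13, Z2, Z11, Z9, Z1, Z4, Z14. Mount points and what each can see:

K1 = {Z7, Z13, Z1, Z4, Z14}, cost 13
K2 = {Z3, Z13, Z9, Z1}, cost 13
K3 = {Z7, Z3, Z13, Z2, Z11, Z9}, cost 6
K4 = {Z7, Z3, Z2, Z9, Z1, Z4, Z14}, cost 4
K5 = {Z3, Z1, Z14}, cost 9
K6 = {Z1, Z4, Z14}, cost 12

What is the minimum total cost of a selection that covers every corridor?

K3, K4 cover every corridor at cost 6 + 4 = 10.
Any cover uses at least 2 camera mounts; among all covering selections none totals below 10.

10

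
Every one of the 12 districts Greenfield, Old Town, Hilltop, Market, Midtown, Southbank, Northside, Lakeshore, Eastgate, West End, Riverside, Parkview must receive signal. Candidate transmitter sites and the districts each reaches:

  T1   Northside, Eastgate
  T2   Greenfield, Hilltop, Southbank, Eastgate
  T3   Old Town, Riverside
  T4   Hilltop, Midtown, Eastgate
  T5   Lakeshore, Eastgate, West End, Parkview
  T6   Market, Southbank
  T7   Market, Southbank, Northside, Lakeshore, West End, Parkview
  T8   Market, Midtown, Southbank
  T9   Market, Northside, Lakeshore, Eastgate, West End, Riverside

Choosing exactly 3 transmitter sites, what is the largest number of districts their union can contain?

Choosing T2, T3, T7 covers {Greenfield, Old Town, Hilltop, Market, Southbank, Northside, Lakeshore, Eastgate, West End, Riverside, Parkview} — 11 districts.
No choice of 3 transmitter sites does better; here Midtown is left uncovered.

11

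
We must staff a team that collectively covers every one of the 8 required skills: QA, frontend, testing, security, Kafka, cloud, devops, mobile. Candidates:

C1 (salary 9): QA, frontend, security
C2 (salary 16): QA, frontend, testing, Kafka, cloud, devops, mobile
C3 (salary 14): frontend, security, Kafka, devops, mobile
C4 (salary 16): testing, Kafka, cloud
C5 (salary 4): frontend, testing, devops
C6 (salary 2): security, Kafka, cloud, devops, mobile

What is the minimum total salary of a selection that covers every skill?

C1, C5, C6 cover every skill at salary 9 + 4 + 2 = 15.
Any cover uses at least 2 candidates; among all covering selections none totals below 15.

15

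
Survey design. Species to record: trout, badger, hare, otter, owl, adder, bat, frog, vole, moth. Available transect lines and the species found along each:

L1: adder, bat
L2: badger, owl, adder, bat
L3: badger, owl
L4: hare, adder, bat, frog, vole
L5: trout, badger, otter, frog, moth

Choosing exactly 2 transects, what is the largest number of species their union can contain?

Choosing L4, L5 covers {trout, badger, hare, otter, adder, bat, frog, vole, moth} — 9 species.
No choice of 2 transects does better; here owl is left uncovered.

9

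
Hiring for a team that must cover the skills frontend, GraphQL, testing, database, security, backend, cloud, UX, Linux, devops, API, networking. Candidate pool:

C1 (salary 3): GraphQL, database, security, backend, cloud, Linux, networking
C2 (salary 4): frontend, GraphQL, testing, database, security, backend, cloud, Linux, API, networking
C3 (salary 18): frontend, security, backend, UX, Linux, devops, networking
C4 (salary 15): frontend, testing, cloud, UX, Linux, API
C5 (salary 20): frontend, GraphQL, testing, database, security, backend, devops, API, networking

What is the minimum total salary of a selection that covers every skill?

22

C2, C3 cover every skill at salary 4 + 18 = 22.
Any cover uses at least 2 candidates; among all covering selections none totals below 22.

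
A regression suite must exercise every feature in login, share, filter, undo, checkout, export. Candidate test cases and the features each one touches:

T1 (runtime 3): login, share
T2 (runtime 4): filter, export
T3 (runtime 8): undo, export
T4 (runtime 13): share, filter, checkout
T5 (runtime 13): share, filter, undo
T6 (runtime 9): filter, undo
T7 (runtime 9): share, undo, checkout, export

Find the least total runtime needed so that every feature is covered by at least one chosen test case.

16

T1, T2, T7 cover every feature at runtime 3 + 4 + 9 = 16.
Any cover uses at least 3 test cases; among all covering selections none totals below 16.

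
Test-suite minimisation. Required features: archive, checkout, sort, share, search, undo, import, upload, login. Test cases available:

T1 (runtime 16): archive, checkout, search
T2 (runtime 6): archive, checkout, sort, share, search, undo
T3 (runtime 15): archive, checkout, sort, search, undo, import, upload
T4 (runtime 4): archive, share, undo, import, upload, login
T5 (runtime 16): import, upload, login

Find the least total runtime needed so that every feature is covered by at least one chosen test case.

T2, T4 cover every feature at runtime 6 + 4 = 10.
Any cover uses at least 2 test cases; among all covering selections none totals below 10.

10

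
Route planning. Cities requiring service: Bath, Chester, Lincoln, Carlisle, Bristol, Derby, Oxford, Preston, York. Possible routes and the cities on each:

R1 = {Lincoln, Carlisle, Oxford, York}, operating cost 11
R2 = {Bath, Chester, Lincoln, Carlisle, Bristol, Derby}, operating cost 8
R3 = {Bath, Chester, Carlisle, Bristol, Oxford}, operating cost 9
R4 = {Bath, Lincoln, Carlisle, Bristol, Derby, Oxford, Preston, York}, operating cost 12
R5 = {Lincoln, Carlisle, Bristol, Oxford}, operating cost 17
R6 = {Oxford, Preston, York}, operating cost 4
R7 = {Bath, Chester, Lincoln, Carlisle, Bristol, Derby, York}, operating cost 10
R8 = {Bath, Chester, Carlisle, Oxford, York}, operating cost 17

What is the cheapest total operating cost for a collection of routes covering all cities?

R2, R6 cover every city at operating cost 8 + 4 = 12.
Any cover uses at least 2 routes; among all covering selections none totals below 12.

12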